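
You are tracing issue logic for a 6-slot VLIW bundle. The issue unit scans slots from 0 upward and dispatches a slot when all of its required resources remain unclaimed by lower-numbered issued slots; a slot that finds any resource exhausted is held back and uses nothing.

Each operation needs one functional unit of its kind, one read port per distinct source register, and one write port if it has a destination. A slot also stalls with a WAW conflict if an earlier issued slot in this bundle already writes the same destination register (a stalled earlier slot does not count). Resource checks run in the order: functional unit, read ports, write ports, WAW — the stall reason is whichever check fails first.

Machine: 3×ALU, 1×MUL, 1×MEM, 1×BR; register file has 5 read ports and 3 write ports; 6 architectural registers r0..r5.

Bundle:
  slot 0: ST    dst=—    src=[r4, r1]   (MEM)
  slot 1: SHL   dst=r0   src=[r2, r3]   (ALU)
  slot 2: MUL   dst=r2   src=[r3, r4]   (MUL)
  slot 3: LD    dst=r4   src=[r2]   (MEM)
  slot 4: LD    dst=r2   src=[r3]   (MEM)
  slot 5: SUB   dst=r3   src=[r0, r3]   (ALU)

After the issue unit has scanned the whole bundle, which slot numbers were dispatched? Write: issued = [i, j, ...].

issued = [0, 1]

(0) want 1×MEM +2rd +0wr — yes → AL3|MU1|ME0|BR1|rd3|wr3
(1) want 1×ALU +2rd +1wr — yes → AL2|MU1|ME0|BR1|rd1|wr2
(2) want 1×MUL +2rd +1wr — RD_PORT → AL2|MU1|ME0|BR1|rd1|wr2
(3) want 1×MEM +1rd +1wr — FU → AL2|MU1|ME0|BR1|rd1|wr2
(4) want 1×MEM +1rd +1wr — FU → AL2|MU1|ME0|BR1|rd1|wr2
(5) want 1×ALU +2rd +1wr — RD_PORT → AL2|MU1|ME0|BR1|rd1|wr2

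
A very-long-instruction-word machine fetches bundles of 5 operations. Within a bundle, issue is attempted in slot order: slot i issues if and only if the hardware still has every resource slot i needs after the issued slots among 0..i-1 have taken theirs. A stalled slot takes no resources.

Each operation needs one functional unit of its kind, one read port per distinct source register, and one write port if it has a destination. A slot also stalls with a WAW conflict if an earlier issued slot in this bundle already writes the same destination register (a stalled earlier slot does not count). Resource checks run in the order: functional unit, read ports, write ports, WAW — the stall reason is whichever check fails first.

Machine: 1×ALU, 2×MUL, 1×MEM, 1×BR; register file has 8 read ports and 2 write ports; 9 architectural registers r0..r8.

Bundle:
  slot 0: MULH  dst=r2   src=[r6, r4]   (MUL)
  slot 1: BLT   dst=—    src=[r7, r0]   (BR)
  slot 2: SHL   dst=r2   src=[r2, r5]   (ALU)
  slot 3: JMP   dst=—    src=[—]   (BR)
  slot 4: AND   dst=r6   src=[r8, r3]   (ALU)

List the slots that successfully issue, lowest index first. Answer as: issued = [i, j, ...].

#0 MUL src=r6,r4 dispatched  <A:1 Mu:1 Ld:1 B:1 rd:6 wr:1>
#1 BR src=r7,r0 dispatched  <A:1 Mu:1 Ld:1 B:0 rd:4 wr:1>
#2 ALU src=r2,r5 held:WAW  <A:1 Mu:1 Ld:1 B:0 rd:4 wr:1>
#3 BR src=- held:FU  <A:1 Mu:1 Ld:1 B:0 rd:4 wr:1>
#4 ALU src=r8,r3 dispatched  <A:0 Mu:1 Ld:1 B:0 rd:2 wr:0>

issued = [0, 1, 4]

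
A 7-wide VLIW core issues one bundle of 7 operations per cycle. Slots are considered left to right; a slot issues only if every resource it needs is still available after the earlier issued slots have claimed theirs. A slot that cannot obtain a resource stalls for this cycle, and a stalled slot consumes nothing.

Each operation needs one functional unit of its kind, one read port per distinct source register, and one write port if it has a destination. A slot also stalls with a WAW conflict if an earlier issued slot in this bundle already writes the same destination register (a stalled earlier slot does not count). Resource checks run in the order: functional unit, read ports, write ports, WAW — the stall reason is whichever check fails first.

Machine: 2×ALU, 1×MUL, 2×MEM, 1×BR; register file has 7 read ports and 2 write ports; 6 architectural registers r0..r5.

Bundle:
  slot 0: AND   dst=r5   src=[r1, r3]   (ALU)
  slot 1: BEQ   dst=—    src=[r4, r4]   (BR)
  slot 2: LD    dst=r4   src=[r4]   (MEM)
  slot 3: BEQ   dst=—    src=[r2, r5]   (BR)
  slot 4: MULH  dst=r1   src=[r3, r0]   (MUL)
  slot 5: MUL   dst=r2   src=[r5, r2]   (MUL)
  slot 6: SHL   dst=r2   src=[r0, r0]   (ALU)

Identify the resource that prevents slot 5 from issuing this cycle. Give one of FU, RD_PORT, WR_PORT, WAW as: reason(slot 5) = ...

#0 ALU src=r1,r3 dispatched  <A:1 Mu:1 Ld:2 B:1 rd:5 wr:1>
#1 BR src=r4,r4 dispatched  <A:1 Mu:1 Ld:2 B:0 rd:4 wr:1>
#2 MEM src=r4 dispatched  <A:1 Mu:1 Ld:1 B:0 rd:3 wr:0>
#3 BR src=r2,r5 held:FU  <A:1 Mu:1 Ld:1 B:0 rd:3 wr:0>
#4 MUL src=r3,r0 held:WR_PORT  <A:1 Mu:1 Ld:1 B:0 rd:3 wr:0>
#5 MUL src=r5,r2 held:WR_PORT  <A:1 Mu:1 Ld:1 B:0 rd:3 wr:0>
#6 ALU src=r0,r0 held:WR_PORT  <A:1 Mu:1 Ld:1 B:0 rd:3 wr:0>

reason(slot 5) = WR_PORT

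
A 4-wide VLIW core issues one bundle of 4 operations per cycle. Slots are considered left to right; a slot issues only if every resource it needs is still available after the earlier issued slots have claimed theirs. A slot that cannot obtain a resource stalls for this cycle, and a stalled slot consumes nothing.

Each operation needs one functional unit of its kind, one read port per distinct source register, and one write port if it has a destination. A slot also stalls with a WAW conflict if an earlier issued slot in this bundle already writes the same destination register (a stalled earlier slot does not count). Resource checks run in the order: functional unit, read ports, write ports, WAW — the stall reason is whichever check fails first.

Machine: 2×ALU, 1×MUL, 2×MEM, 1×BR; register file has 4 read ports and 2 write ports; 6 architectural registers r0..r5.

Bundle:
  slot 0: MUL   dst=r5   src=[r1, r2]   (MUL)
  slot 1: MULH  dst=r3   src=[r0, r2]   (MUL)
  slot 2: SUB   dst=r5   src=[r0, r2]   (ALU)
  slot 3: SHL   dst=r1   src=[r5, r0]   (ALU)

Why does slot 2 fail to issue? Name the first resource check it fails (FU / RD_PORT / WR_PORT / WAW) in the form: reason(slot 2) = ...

reason(slot 2) = WAW

(0) want 1×MUL +2rd +1wr — yes → AL2|MU0|ME2|BR1|rd2|wr1
(1) want 1×MUL +2rd +1wr — FU → AL2|MU0|ME2|BR1|rd2|wr1
(2) want 1×ALU +2rd +1wr — WAW → AL2|MU0|ME2|BR1|rd2|wr1
(3) want 1×ALU +2rd +1wr — yes → AL1|MU0|ME2|BR1|rd0|wr0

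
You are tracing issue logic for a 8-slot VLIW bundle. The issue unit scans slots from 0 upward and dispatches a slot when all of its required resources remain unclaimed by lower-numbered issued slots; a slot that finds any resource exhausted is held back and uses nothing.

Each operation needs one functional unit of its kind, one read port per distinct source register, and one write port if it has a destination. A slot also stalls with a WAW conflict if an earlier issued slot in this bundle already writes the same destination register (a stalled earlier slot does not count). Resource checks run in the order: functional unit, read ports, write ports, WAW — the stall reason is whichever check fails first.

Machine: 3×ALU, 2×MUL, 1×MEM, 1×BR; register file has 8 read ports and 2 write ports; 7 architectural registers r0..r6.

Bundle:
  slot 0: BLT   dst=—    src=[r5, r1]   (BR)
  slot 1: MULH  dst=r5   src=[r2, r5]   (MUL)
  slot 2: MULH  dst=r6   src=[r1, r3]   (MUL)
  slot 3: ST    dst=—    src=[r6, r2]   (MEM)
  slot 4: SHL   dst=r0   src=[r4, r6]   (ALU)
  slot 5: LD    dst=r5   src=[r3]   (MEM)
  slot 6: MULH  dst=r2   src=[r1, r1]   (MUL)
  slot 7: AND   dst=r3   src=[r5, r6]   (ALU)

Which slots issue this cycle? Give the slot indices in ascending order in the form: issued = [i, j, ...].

issued = [0, 1, 2, 3]

[0] BR needs rd=2 wr=0: ok; after: ALU=3 MUL=2 MEM=1 BR=0, R=6, W=2
[1] MUL needs rd=2 wr=1: ok; after: ALU=3 MUL=1 MEM=1 BR=0, R=4, W=1
[2] MUL needs rd=2 wr=1: ok; after: ALU=3 MUL=0 MEM=1 BR=0, R=2, W=0
[3] MEM needs rd=2 wr=0: ok; after: ALU=3 MUL=0 MEM=0 BR=0, R=0, W=0
[4] ALU needs rd=2 wr=1: RD_PORT; after: ALU=3 MUL=0 MEM=0 BR=0, R=0, W=0
[5] MEM needs rd=1 wr=1: FU; after: ALU=3 MUL=0 MEM=0 BR=0, R=0, W=0
[6] MUL needs rd=1 wr=1: FU; after: ALU=3 MUL=0 MEM=0 BR=0, R=0, W=0
[7] ALU needs rd=2 wr=1: RD_PORT; after: ALU=3 MUL=0 MEM=0 BR=0, R=0, W=0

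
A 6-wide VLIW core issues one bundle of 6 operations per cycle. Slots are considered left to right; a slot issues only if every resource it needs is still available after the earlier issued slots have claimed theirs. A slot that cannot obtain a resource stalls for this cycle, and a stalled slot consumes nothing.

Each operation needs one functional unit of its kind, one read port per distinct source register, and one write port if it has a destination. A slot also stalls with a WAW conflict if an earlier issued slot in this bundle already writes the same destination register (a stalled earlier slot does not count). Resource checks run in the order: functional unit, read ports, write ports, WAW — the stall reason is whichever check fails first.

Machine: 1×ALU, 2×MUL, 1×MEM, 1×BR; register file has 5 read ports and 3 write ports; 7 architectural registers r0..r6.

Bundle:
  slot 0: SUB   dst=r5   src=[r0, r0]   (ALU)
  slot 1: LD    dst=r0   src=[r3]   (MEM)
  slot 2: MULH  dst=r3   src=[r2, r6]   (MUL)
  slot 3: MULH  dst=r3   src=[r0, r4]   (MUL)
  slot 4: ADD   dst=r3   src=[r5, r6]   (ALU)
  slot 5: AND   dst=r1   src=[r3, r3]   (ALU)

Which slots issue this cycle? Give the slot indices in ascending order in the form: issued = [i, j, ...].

slot 0 (ALU): ISSUE — free A0,Mu2,Ld1,B1 rp4 wp2
slot 1 (MEM): ISSUE — free A0,Mu2,Ld0,B1 rp3 wp1
slot 2 (MUL): ISSUE — free A0,Mu1,Ld0,B1 rp1 wp0
slot 3 (MUL): stall RD_PORT — free A0,Mu1,Ld0,B1 rp1 wp0
slot 4 (ALU): stall FU — free A0,Mu1,Ld0,B1 rp1 wp0
slot 5 (ALU): stall FU — free A0,Mu1,Ld0,B1 rp1 wp0

issued = [0, 1, 2]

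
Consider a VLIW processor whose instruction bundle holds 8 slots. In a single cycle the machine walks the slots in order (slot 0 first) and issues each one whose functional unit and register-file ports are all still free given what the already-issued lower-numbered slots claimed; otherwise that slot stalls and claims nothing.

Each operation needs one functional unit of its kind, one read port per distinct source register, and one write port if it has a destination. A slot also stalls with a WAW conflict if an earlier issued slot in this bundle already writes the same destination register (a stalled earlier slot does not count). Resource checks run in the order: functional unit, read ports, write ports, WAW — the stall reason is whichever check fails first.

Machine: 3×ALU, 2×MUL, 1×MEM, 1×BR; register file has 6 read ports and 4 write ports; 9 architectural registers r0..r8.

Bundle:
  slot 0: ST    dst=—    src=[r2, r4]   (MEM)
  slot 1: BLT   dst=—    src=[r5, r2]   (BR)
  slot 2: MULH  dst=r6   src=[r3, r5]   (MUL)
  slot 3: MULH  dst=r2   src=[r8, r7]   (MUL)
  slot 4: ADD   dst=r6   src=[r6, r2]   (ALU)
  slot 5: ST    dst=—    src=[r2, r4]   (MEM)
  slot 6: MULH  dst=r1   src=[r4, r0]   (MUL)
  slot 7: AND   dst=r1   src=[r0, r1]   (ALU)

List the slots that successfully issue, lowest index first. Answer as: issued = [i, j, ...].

slot 0 (MEM): ISSUE — free A3,Mu2,Ld0,B1 rp4 wp4
slot 1 (BR): ISSUE — free A3,Mu2,Ld0,B0 rp2 wp4
slot 2 (MUL): ISSUE — free A3,Mu1,Ld0,B0 rp0 wp3
slot 3 (MUL): stall RD_PORT — free A3,Mu1,Ld0,B0 rp0 wp3
slot 4 (ALU): stall RD_PORT — free A3,Mu1,Ld0,B0 rp0 wp3
slot 5 (MEM): stall FU — free A3,Mu1,Ld0,B0 rp0 wp3
slot 6 (MUL): stall RD_PORT — free A3,Mu1,Ld0,B0 rp0 wp3
slot 7 (ALU): stall RD_PORT — free A3,Mu1,Ld0,B0 rp0 wp3

issued = [0, 1, 2]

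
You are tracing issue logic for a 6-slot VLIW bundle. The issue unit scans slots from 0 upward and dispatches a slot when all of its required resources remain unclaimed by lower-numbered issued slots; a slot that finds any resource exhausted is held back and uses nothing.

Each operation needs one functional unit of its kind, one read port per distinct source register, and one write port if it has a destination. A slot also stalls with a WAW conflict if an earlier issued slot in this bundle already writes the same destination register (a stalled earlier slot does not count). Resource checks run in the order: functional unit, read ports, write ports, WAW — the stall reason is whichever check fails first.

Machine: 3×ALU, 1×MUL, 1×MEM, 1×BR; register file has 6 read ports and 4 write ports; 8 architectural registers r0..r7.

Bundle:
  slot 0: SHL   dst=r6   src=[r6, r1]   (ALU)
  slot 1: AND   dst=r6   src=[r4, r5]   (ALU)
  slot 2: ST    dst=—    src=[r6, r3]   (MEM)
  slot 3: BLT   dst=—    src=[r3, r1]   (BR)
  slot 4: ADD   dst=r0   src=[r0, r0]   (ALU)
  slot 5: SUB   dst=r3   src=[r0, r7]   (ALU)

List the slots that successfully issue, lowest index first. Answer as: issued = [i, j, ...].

(0) want 1×ALU +2rd +1wr — yes → AL2|MU1|ME1|BR1|rd4|wr3
(1) want 1×ALU +2rd +1wr — WAW → AL2|MU1|ME1|BR1|rd4|wr3
(2) want 1×MEM +2rd +0wr — yes → AL2|MU1|ME0|BR1|rd2|wr3
(3) want 1×BR +2rd +0wr — yes → AL2|MU1|ME0|BR0|rd0|wr3
(4) want 1×ALU +1rd +1wr — RD_PORT → AL2|MU1|ME0|BR0|rd0|wr3
(5) want 1×ALU +2rd +1wr — RD_PORT → AL2|MU1|ME0|BR0|rd0|wr3

issued = [0, 2, 3]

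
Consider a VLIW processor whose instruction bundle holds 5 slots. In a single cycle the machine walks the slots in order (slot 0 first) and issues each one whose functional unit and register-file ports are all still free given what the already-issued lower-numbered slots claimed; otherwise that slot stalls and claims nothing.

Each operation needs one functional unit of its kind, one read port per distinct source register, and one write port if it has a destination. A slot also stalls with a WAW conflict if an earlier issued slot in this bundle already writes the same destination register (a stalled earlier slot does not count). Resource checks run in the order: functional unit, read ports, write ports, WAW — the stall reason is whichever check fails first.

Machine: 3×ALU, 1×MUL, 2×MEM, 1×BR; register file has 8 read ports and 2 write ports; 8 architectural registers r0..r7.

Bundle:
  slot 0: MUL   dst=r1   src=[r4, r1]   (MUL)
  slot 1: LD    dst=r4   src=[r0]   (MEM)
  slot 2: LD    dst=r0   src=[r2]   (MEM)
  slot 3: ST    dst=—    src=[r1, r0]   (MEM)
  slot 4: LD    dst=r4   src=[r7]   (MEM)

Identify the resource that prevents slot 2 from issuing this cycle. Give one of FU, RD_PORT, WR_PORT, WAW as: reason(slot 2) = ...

reason(slot 2) = WR_PORT

(0) want 1×MUL +2rd +1wr — yes → AL3|MU0|ME2|BR1|rd6|wr1
(1) want 1×MEM +1rd +1wr — yes → AL3|MU0|ME1|BR1|rd5|wr0
(2) want 1×MEM +1rd +1wr — WR_PORT → AL3|MU0|ME1|BR1|rd5|wr0
(3) want 1×MEM +2rd +0wr — yes → AL3|MU0|ME0|BR1|rd3|wr0
(4) want 1×MEM +1rd +1wr — FU → AL3|MU0|ME0|BR1|rd3|wr0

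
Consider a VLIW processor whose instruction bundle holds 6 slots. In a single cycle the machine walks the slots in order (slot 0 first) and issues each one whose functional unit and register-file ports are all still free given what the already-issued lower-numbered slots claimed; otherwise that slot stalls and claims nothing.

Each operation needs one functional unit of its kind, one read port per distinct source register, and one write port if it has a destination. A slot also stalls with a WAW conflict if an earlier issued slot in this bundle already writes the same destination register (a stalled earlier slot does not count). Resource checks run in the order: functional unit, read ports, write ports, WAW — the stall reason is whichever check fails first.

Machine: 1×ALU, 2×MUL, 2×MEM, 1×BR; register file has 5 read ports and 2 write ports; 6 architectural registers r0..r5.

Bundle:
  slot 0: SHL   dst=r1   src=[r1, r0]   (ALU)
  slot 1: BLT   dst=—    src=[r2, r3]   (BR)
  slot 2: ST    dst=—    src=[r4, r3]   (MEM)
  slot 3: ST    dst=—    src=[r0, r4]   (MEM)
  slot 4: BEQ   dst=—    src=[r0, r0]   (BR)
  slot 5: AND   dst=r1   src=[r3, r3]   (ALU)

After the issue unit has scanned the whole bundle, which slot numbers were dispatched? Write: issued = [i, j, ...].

#0 ALU src=r1,r0 dispatched  <A:0 Mu:2 Ld:2 B:1 rd:3 wr:1>
#1 BR src=r2,r3 dispatched  <A:0 Mu:2 Ld:2 B:0 rd:1 wr:1>
#2 MEM src=r4,r3 held:RD_PORT  <A:0 Mu:2 Ld:2 B:0 rd:1 wr:1>
#3 MEM src=r0,r4 held:RD_PORT  <A:0 Mu:2 Ld:2 B:0 rd:1 wr:1>
#4 BR src=r0,r0 held:FU  <A:0 Mu:2 Ld:2 B:0 rd:1 wr:1>
#5 ALU src=r3,r3 held:FU  <A:0 Mu:2 Ld:2 B:0 rd:1 wr:1>

issued = [0, 1]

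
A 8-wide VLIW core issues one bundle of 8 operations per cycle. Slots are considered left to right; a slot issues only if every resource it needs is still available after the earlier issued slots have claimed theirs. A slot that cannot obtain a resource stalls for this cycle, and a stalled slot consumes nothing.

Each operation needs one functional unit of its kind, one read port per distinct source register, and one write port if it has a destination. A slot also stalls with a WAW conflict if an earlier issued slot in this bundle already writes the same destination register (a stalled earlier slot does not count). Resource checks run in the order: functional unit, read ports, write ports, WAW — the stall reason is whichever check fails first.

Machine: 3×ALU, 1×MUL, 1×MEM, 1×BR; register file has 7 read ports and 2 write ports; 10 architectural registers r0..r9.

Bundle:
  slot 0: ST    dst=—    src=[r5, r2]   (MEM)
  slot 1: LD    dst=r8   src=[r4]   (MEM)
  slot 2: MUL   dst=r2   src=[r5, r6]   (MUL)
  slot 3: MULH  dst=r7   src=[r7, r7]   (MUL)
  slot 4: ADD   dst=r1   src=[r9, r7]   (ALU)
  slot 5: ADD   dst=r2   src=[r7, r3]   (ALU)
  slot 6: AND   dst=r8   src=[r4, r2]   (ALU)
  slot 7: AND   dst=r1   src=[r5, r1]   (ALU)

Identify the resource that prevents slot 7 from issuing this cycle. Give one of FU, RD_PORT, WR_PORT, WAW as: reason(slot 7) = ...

slot 0 (MEM): ISSUE — free A3,Mu1,Ld0,B1 rp5 wp2
slot 1 (MEM): stall FU — free A3,Mu1,Ld0,B1 rp5 wp2
slot 2 (MUL): ISSUE — free A3,Mu0,Ld0,B1 rp3 wp1
slot 3 (MUL): stall FU — free A3,Mu0,Ld0,B1 rp3 wp1
slot 4 (ALU): ISSUE — free A2,Mu0,Ld0,B1 rp1 wp0
slot 5 (ALU): stall RD_PORT — free A2,Mu0,Ld0,B1 rp1 wp0
slot 6 (ALU): stall RD_PORT — free A2,Mu0,Ld0,B1 rp1 wp0
slot 7 (ALU): stall RD_PORT — free A2,Mu0,Ld0,B1 rp1 wp0

reason(slot 7) = RD_PORT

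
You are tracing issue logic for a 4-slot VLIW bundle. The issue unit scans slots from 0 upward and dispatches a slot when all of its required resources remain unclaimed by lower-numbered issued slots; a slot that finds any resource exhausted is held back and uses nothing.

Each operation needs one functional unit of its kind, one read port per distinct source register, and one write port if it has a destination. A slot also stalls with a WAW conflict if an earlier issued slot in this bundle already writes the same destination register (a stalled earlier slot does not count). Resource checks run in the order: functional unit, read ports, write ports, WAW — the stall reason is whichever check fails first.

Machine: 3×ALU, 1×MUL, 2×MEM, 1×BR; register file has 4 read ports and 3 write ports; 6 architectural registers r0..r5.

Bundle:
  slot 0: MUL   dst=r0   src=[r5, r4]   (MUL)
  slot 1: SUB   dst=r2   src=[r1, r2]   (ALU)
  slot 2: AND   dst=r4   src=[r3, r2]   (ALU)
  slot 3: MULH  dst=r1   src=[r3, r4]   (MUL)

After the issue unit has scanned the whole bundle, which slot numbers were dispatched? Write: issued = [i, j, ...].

issued = [0, 1]

[0] MUL needs rd=2 wr=1: ok; after: ALU=3 MUL=0 MEM=2 BR=1, R=2, W=2
[1] ALU needs rd=2 wr=1: ok; after: ALU=2 MUL=0 MEM=2 BR=1, R=0, W=1
[2] ALU needs rd=2 wr=1: RD_PORT; after: ALU=2 MUL=0 MEM=2 BR=1, R=0, W=1
[3] MUL needs rd=2 wr=1: FU; after: ALU=2 MUL=0 MEM=2 BR=1, R=0, W=1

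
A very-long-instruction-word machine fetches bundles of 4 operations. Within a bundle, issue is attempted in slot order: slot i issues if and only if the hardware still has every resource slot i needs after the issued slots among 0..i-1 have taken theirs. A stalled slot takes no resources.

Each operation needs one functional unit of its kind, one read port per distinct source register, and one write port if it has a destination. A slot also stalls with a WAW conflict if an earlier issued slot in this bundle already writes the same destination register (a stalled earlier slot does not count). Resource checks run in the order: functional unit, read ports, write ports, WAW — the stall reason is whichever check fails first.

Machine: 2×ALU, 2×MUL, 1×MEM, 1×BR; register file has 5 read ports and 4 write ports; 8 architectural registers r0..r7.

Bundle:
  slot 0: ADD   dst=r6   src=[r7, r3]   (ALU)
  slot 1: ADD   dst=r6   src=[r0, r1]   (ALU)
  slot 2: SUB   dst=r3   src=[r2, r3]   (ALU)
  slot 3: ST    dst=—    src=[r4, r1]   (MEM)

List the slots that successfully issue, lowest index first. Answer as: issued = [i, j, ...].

issued = [0, 2]

  0. ALU→r6 ⇒ go  {1A/2Mu/1Ld/1B | 3r 3w}
  1. ALU→r6 ⇒ no(WAW)  {1A/2Mu/1Ld/1B | 3r 3w}
  2. ALU→r3 ⇒ go  {0A/2Mu/1Ld/1B | 1r 2w}
  3. MEM ⇒ no(RD_PORT)  {0A/2Mu/1Ld/1B | 1r 2w}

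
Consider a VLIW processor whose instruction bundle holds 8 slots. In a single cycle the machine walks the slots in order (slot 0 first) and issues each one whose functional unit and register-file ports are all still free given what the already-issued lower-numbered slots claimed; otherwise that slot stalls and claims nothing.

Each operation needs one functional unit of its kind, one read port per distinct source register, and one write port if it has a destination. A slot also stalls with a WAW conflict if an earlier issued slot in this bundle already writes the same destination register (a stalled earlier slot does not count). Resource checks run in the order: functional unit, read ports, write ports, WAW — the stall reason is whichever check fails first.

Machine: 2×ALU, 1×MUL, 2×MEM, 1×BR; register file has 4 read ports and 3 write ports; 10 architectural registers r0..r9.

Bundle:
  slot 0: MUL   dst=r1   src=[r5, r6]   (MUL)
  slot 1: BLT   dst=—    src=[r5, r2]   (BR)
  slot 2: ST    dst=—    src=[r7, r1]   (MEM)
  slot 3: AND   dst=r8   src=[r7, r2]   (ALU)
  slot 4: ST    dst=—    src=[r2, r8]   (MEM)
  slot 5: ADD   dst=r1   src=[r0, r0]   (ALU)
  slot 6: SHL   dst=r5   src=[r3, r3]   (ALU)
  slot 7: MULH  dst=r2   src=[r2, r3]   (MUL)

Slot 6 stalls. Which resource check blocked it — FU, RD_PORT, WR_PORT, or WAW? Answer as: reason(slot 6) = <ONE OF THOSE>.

reason(slot 6) = RD_PORT

slot 0 (MUL): ISSUE — free A2,Mu0,Ld2,B1 rp2 wp2
slot 1 (BR): ISSUE — free A2,Mu0,Ld2,B0 rp0 wp2
slot 2 (MEM): stall RD_PORT — free A2,Mu0,Ld2,B0 rp0 wp2
slot 3 (ALU): stall RD_PORT — free A2,Mu0,Ld2,B0 rp0 wp2
slot 4 (MEM): stall RD_PORT — free A2,Mu0,Ld2,B0 rp0 wp2
slot 5 (ALU): stall RD_PORT — free A2,Mu0,Ld2,B0 rp0 wp2
slot 6 (ALU): stall RD_PORT — free A2,Mu0,Ld2,B0 rp0 wp2
slot 7 (MUL): stall FU — free A2,Mu0,Ld2,B0 rp0 wp2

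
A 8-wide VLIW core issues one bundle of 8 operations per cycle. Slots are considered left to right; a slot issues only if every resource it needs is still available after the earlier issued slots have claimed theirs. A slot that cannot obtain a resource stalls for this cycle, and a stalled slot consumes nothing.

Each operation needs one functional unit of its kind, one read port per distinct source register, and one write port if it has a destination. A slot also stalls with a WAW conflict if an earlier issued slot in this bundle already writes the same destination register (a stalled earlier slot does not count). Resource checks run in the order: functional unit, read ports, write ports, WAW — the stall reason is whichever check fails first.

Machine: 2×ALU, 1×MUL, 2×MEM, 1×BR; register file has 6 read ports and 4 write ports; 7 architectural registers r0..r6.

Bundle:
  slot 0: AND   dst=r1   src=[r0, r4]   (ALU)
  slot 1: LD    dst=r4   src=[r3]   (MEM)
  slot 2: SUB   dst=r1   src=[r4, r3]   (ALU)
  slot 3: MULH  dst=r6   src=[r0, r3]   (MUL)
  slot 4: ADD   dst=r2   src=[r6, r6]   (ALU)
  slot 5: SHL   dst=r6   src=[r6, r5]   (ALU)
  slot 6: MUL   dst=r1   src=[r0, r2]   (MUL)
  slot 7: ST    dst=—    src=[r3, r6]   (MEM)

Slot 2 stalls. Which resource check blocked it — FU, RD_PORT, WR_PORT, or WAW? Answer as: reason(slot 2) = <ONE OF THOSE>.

slot 0 (ALU): ISSUE — free A1,Mu1,Ld2,B1 rp4 wp3
slot 1 (MEM): ISSUE — free A1,Mu1,Ld1,B1 rp3 wp2
slot 2 (ALU): stall WAW — free A1,Mu1,Ld1,B1 rp3 wp2
slot 3 (MUL): ISSUE — free A1,Mu0,Ld1,B1 rp1 wp1
slot 4 (ALU): ISSUE — free A0,Mu0,Ld1,B1 rp0 wp0
slot 5 (ALU): stall FU — free A0,Mu0,Ld1,B1 rp0 wp0
slot 6 (MUL): stall FU — free A0,Mu0,Ld1,B1 rp0 wp0
slot 7 (MEM): stall RD_PORT — free A0,Mu0,Ld1,B1 rp0 wp0

reason(slot 2) = WAW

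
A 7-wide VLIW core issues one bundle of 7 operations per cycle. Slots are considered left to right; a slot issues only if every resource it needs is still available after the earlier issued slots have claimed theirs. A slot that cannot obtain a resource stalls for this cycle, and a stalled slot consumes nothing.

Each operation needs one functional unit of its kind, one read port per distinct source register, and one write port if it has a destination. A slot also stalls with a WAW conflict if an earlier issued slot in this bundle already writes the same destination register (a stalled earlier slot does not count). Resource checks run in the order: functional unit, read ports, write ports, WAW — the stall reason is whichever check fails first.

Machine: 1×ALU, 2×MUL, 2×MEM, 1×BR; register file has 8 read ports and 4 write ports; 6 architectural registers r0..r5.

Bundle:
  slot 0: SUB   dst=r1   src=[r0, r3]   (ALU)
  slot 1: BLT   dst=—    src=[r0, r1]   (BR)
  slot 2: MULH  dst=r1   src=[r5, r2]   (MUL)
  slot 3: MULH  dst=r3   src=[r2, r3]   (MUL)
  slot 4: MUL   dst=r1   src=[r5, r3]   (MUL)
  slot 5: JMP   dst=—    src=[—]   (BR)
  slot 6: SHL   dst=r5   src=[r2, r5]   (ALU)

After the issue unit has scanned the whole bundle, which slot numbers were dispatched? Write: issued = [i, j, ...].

  0. ALU→r1 ⇒ go  {0A/2Mu/2Ld/1B | 6r 3w}
  1. BR ⇒ go  {0A/2Mu/2Ld/0B | 4r 3w}
  2. MUL→r1 ⇒ no(WAW)  {0A/2Mu/2Ld/0B | 4r 3w}
  3. MUL→r3 ⇒ go  {0A/1Mu/2Ld/0B | 2r 2w}
  4. MUL→r1 ⇒ no(WAW)  {0A/1Mu/2Ld/0B | 2r 2w}
  5. BR ⇒ no(FU)  {0A/1Mu/2Ld/0B | 2r 2w}
  6. ALU→r5 ⇒ no(FU)  {0A/1Mu/2Ld/0B | 2r 2w}

issued = [0, 1, 3]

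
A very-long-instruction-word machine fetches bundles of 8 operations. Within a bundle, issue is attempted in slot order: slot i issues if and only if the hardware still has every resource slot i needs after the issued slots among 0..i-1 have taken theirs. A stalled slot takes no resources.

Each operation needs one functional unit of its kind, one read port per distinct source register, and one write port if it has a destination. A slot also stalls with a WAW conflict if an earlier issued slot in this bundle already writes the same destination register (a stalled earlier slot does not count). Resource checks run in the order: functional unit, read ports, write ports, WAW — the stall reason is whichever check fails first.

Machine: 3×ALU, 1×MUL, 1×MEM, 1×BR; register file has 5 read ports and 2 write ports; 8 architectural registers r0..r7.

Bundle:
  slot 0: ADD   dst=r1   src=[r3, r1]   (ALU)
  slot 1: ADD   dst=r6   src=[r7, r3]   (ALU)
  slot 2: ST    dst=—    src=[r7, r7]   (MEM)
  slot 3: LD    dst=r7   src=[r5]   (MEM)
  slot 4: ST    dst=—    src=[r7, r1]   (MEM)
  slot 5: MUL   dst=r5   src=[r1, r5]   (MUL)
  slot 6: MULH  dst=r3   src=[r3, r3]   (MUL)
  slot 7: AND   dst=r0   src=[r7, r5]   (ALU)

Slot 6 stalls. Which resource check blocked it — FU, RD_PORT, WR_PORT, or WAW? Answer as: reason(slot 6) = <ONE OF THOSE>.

[0] ALU needs rd=2 wr=1: ok; after: ALU=2 MUL=1 MEM=1 BR=1, R=3, W=1
[1] ALU needs rd=2 wr=1: ok; after: ALU=1 MUL=1 MEM=1 BR=1, R=1, W=0
[2] MEM needs rd=1 wr=0: ok; after: ALU=1 MUL=1 MEM=0 BR=1, R=0, W=0
[3] MEM needs rd=1 wr=1: FU; after: ALU=1 MUL=1 MEM=0 BR=1, R=0, W=0
[4] MEM needs rd=2 wr=0: FU; after: ALU=1 MUL=1 MEM=0 BR=1, R=0, W=0
[5] MUL needs rd=2 wr=1: RD_PORT; after: ALU=1 MUL=1 MEM=0 BR=1, R=0, W=0
[6] MUL needs rd=1 wr=1: RD_PORT; after: ALU=1 MUL=1 MEM=0 BR=1, R=0, W=0
[7] ALU needs rd=2 wr=1: RD_PORT; after: ALU=1 MUL=1 MEM=0 BR=1, R=0, W=0

reason(slot 6) = RD_PORT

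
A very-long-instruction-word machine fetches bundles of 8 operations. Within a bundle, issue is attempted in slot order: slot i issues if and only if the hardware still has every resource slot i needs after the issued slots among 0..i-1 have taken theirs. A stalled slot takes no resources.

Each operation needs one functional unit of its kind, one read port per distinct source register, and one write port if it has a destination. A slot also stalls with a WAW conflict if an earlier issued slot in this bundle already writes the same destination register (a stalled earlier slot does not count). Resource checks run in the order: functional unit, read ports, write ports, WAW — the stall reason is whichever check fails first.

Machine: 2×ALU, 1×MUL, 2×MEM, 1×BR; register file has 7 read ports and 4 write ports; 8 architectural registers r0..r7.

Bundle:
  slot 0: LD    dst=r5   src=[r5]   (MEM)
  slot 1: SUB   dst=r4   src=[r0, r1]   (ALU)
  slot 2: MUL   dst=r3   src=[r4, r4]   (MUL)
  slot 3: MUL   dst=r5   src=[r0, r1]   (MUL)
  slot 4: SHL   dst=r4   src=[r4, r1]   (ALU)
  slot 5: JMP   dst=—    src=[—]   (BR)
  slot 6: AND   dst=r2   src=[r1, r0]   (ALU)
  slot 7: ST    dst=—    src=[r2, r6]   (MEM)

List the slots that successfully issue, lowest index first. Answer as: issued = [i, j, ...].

slot 0 (MEM): ISSUE — free A2,Mu1,Ld1,B1 rp6 wp3
slot 1 (ALU): ISSUE — free A1,Mu1,Ld1,B1 rp4 wp2
slot 2 (MUL): ISSUE — free A1,Mu0,Ld1,B1 rp3 wp1
slot 3 (MUL): stall FU — free A1,Mu0,Ld1,B1 rp3 wp1
slot 4 (ALU): stall WAW — free A1,Mu0,Ld1,B1 rp3 wp1
slot 5 (BR): ISSUE — free A1,Mu0,Ld1,B0 rp3 wp1
slot 6 (ALU): ISSUE — free A0,Mu0,Ld1,B0 rp1 wp0
slot 7 (MEM): stall RD_PORT — free A0,Mu0,Ld1,B0 rp1 wp0

issued = [0, 1, 2, 5, 6]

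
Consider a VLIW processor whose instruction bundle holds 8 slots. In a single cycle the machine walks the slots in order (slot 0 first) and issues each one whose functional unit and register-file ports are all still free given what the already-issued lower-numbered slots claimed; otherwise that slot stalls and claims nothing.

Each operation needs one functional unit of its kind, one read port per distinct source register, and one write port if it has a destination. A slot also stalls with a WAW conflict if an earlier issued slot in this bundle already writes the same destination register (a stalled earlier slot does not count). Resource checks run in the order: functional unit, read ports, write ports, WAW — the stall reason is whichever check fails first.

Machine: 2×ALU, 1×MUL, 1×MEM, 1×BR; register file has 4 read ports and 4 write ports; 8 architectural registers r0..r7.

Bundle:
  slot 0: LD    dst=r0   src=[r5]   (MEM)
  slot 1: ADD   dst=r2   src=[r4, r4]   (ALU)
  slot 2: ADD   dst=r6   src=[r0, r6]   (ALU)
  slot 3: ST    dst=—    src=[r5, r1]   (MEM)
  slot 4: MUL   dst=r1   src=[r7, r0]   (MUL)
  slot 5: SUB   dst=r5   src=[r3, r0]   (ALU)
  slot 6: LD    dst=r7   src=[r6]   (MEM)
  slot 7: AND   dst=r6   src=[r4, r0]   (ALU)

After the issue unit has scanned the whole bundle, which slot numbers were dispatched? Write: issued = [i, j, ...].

slot 0 (MEM): ISSUE — free A2,Mu1,Ld0,B1 rp3 wp3
slot 1 (ALU): ISSUE — free A1,Mu1,Ld0,B1 rp2 wp2
slot 2 (ALU): ISSUE — free A0,Mu1,Ld0,B1 rp0 wp1
slot 3 (MEM): stall FU — free A0,Mu1,Ld0,B1 rp0 wp1
slot 4 (MUL): stall RD_PORT — free A0,Mu1,Ld0,B1 rp0 wp1
slot 5 (ALU): stall FU — free A0,Mu1,Ld0,B1 rp0 wp1
slot 6 (MEM): stall FU — free A0,Mu1,Ld0,B1 rp0 wp1
slot 7 (ALU): stall FU — free A0,Mu1,Ld0,B1 rp0 wp1

issued = [0, 1, 2]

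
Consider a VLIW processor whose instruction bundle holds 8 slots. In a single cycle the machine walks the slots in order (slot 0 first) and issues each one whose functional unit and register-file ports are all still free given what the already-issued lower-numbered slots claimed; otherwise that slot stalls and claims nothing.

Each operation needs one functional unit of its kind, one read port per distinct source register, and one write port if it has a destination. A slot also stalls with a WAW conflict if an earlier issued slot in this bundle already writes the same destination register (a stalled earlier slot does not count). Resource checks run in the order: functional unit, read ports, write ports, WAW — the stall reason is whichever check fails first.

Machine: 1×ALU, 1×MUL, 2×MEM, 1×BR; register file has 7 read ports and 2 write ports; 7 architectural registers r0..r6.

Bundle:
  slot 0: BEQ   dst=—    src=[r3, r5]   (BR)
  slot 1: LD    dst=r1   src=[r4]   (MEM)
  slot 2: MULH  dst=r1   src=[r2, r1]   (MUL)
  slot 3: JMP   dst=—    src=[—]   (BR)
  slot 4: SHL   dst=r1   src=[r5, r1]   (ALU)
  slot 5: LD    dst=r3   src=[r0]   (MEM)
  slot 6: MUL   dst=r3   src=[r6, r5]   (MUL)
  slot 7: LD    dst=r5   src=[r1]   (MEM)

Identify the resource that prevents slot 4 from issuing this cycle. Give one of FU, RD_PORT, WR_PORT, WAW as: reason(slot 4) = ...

reason(slot 4) = WAW

slot 0 (BR): ISSUE — free A1,Mu1,Ld2,B0 rp5 wp2
slot 1 (MEM): ISSUE — free A1,Mu1,Ld1,B0 rp4 wp1
slot 2 (MUL): stall WAW — free A1,Mu1,Ld1,B0 rp4 wp1
slot 3 (BR): stall FU — free A1,Mu1,Ld1,B0 rp4 wp1
slot 4 (ALU): stall WAW — free A1,Mu1,Ld1,B0 rp4 wp1
slot 5 (MEM): ISSUE — free A1,Mu1,Ld0,B0 rp3 wp0
slot 6 (MUL): stall WR_PORT — free A1,Mu1,Ld0,B0 rp3 wp0
slot 7 (MEM): stall FU — free A1,Mu1,Ld0,B0 rp3 wp0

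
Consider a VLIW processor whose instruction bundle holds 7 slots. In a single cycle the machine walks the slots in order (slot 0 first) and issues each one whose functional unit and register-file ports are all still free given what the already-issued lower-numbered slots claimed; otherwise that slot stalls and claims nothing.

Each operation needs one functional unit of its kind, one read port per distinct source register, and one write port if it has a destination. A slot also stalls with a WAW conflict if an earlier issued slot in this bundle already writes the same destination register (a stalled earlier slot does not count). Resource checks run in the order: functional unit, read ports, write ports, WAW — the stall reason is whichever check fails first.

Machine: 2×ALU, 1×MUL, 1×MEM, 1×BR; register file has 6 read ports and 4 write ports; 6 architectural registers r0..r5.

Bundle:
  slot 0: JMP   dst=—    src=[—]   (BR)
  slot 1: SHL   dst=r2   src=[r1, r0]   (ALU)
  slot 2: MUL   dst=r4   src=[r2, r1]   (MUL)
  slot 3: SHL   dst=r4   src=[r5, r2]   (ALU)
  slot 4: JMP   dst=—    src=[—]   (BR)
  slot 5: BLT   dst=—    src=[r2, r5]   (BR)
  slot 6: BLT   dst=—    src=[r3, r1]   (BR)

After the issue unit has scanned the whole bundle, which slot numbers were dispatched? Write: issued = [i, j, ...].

issued = [0, 1, 2]

#0 BR src=- dispatched  <A:2 Mu:1 Ld:1 B:0 rd:6 wr:4>
#1 ALU src=r1,r0 dispatched  <A:1 Mu:1 Ld:1 B:0 rd:4 wr:3>
#2 MUL src=r2,r1 dispatched  <A:1 Mu:0 Ld:1 B:0 rd:2 wr:2>
#3 ALU src=r5,r2 held:WAW  <A:1 Mu:0 Ld:1 B:0 rd:2 wr:2>
#4 BR src=- held:FU  <A:1 Mu:0 Ld:1 B:0 rd:2 wr:2>
#5 BR src=r2,r5 held:FU  <A:1 Mu:0 Ld:1 B:0 rd:2 wr:2>
#6 BR src=r3,r1 held:FU  <A:1 Mu:0 Ld:1 B:0 rd:2 wr:2>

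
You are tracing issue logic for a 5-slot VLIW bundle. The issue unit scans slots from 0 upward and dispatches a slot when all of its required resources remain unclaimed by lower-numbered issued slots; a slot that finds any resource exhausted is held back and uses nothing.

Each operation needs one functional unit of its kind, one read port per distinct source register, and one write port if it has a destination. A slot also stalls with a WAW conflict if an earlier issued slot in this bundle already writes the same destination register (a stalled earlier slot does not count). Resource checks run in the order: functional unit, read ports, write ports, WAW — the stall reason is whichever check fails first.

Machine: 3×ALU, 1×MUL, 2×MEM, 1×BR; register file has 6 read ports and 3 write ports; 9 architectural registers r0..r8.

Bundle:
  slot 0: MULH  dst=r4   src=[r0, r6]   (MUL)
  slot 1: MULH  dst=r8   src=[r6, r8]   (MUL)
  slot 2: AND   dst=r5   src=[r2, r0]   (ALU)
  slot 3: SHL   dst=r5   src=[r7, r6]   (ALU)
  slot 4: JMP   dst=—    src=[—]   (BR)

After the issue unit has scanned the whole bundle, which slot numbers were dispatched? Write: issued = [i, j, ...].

issued = [0, 2, 4]

[0] MUL needs rd=2 wr=1: ok; after: ALU=3 MUL=0 MEM=2 BR=1, R=4, W=2
[1] MUL needs rd=2 wr=1: FU; after: ALU=3 MUL=0 MEM=2 BR=1, R=4, W=2
[2] ALU needs rd=2 wr=1: ok; after: ALU=2 MUL=0 MEM=2 BR=1, R=2, W=1
[3] ALU needs rd=2 wr=1: WAW; after: ALU=2 MUL=0 MEM=2 BR=1, R=2, W=1
[4] BR needs rd=0 wr=0: ok; after: ALU=2 MUL=0 MEM=2 BR=0, R=2, W=1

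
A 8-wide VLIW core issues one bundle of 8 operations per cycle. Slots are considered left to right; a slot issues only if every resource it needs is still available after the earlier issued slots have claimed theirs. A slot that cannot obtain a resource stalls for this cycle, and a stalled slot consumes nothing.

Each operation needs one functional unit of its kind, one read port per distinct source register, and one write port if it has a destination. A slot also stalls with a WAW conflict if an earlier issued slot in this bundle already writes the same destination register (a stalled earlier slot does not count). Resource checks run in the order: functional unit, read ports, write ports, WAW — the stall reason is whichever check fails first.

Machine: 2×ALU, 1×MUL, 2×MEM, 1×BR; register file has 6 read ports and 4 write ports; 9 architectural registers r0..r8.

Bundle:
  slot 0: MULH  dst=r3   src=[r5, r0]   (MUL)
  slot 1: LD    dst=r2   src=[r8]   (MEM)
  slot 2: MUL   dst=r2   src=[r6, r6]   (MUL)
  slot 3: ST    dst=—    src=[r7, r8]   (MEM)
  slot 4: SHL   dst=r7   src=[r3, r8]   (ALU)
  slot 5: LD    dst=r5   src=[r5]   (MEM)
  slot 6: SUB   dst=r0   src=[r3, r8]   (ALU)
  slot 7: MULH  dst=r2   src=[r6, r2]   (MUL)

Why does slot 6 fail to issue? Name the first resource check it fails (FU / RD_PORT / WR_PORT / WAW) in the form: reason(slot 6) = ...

slot 0 (MUL): ISSUE — free A2,Mu0,Ld2,B1 rp4 wp3
slot 1 (MEM): ISSUE — free A2,Mu0,Ld1,B1 rp3 wp2
slot 2 (MUL): stall FU — free A2,Mu0,Ld1,B1 rp3 wp2
slot 3 (MEM): ISSUE — free A2,Mu0,Ld0,B1 rp1 wp2
slot 4 (ALU): stall RD_PORT — free A2,Mu0,Ld0,B1 rp1 wp2
slot 5 (MEM): stall FU — free A2,Mu0,Ld0,B1 rp1 wp2
slot 6 (ALU): stall RD_PORT — free A2,Mu0,Ld0,B1 rp1 wp2
slot 7 (MUL): stall FU — free A2,Mu0,Ld0,B1 rp1 wp2

reason(slot 6) = RD_PORT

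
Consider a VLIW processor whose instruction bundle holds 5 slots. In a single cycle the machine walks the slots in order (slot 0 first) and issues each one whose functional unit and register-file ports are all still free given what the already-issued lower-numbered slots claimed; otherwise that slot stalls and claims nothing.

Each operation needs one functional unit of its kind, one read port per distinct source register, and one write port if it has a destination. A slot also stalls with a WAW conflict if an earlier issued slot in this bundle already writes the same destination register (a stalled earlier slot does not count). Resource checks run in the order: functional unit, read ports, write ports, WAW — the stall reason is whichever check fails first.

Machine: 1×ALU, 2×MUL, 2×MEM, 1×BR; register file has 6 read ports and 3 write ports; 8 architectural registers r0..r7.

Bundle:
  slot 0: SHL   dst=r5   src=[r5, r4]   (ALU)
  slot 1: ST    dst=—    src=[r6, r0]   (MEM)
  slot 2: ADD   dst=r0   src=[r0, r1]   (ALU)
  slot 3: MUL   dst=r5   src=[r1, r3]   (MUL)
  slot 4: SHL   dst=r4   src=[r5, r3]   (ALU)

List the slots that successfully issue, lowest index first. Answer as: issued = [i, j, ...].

issued = [0, 1]

#0 ALU src=r5,r4 dispatched  <A:0 Mu:2 Ld:2 B:1 rd:4 wr:2>
#1 MEM src=r6,r0 dispatched  <A:0 Mu:2 Ld:1 B:1 rd:2 wr:2>
#2 ALU src=r0,r1 held:FU  <A:0 Mu:2 Ld:1 B:1 rd:2 wr:2>
#3 MUL src=r1,r3 held:WAW  <A:0 Mu:2 Ld:1 B:1 rd:2 wr:2>
#4 ALU src=r5,r3 held:FU  <A:0 Mu:2 Ld:1 B:1 rd:2 wr:2>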